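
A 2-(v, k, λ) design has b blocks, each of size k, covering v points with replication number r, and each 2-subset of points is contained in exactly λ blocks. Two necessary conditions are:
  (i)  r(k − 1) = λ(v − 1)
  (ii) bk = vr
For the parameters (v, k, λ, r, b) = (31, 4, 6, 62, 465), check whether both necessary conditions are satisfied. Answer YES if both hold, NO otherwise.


Condition (i): r(k − 1) = 62·3 = 186; λ(v − 1) = 6·30 = 180. Match? NO.
Condition (ii): bk = 465·4 = 1860; vr = 31·62 = 1922. Match? NO.
Both conditions hold? NO.

NO


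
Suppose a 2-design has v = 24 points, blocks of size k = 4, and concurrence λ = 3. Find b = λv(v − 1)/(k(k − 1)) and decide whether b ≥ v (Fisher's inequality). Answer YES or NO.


r = λ(v − 1)/(k − 1) = 3·23/3 = 23.
b = vr/k = 24·23/4 = 138.
Fisher's inequality: b ≥ v ⇔ 138 ≥ 24? YES.

YES


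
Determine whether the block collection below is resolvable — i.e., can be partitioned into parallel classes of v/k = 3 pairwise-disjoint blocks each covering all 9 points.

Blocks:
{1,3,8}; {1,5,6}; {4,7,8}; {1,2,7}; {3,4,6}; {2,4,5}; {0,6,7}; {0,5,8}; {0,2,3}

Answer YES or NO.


v = 9, block size k = 3, number of blocks = 9.
For resolvability, blocks must partition into parallel classes of size v/k = 3.
Total blocks must therefore be a multiple of 3: 9 = 3·3 + 0 ⇒ divisible ✓.
Greedy packing gives 3 candidate class(es). Each should be a full parallel class (size 3, covers all 9 points).
  Class 1 (3 blocks): {1,3,8}; {2,4,5}; {0,6,7}. Points covered: [0, 1, 2, 3, 4, 5, 6, 7, 8].
  Class 2 (3 blocks): {1,5,6}; {4,7,8}; {0,2,3}. Points covered: [0, 1, 2, 3, 4, 5, 6, 7, 8].
  Class 3 (3 blocks): {1,2,7}; {3,4,6}; {0,5,8}. Points covered: [0, 1, 2, 3, 4, 5, 6, 7, 8].
All classes full (size 3)? YES. All classes cover every point? YES.
Resolvable? YES.

YES


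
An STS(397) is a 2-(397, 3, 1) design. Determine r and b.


An STS(v) is a 2-(v, 3, 1) BIBD: block size k = 3, λ = 1.
Replication: r(k − 1) = λ(v − 1) ⇒ r·2 = 397 − 1 = 396 ⇒ r = 198.
Block count: b = v(v − 1)/6 = 397·396/6 = 157212/6 = 26202.

r = 198, b = 26202.


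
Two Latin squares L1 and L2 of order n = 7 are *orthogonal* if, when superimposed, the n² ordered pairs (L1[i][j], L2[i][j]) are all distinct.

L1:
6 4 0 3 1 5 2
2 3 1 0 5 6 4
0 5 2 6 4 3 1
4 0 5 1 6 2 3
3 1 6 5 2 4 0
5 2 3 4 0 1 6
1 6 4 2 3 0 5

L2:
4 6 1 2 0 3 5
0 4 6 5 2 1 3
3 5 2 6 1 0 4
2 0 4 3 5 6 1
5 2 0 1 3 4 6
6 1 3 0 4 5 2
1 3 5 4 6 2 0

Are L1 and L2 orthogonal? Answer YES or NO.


Form the n² = 49 superimposed pairs (L1[i][j], L2[i][j]), row by row (rows and columns indexed from 0):
row 0: (6,4) (4,6) (0,1) (3,2) (1,0) (5,3) (2,5)
row 1: (2,0) (3,4) (1,6) (0,5) (5,2) (6,1) (4,3)
row 2: (0,3) (5,5) (2,2) (6,6) (4,1) (3,0) (1,4)
row 3: (4,2) (0,0) (5,4) (1,3) (6,5) (2,6) (3,1)
row 4: (3,5) (1,2) (6,0) (5,1) (2,3) (4,4) (0,6)
row 5: (5,6) (2,1) (3,3) (4,0) (0,4) (1,5) (6,2)
row 6: (1,1) (6,3) (4,5) (2,4) (3,6) (0,2) (5,0)
Orthogonality requires all 49 pairs distinct.
Check by first coordinate: for each symbol s of L1, list the L2 entries in the n cells where L1 = s; they must all differ.
  L1 = 0: L2 entries (in reading order) 1, 5, 3, 0, 6, 4, 2 — all 7 distinct ✓
  L1 = 1: L2 entries (in reading order) 0, 6, 4, 3, 2, 5, 1 — all 7 distinct ✓
  L1 = 2: L2 entries (in reading order) 5, 0, 2, 6, 3, 1, 4 — all 7 distinct ✓
  L1 = 3: L2 entries (in reading order) 2, 4, 0, 1, 5, 3, 6 — all 7 distinct ✓
  L1 = 4: L2 entries (in reading order) 6, 3, 1, 2, 4, 0, 5 — all 7 distinct ✓
  L1 = 5: L2 entries (in reading order) 3, 2, 5, 4, 1, 6, 0 — all 7 distinct ✓
  L1 = 6: L2 entries (in reading order) 4, 1, 6, 5, 0, 2, 3 — all 7 distinct ✓
Every symbol of L1 meets every symbol of L2 exactly once, so all 49 pairs are distinct (49 of 49).
Conclusion: YES.

YES


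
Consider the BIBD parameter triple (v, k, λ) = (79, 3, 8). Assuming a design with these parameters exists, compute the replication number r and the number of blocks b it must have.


Any 2-(v, k, λ) BIBD satisfies two necessary conditions:
  (i)  Each point sits in r blocks, and counting incidences through any fixed point gives r(k − 1) = λ(v − 1), so r = λ(v − 1)/(k − 1).
  (ii) Total incidences bk = vr, so b = vr/k.
Step 1: r = λ(v − 1)/(k − 1) = 8·(79 − 1)/(3 − 1) = 8·78/2 = 624/2 = 312.
Step 2: b = vr/k = 79·312/3 = 24648/3 = 8216.
Check integrality: r = 312 ∈ Z ✓, b = 8216 ∈ Z ✓.
(These identities are necessary conditions: they determine r and b for any design with these parameters, but do not by themselves prove that one exists.)

r = 312, b = 8216.


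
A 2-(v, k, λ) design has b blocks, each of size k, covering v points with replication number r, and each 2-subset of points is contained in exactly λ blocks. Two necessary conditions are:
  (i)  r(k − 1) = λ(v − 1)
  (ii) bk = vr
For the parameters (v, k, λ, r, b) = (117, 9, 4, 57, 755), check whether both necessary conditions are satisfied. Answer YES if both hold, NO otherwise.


Condition (i): r(k − 1) = 57·8 = 456; λ(v − 1) = 4·116 = 464. Match? NO.
Condition (ii): bk = 755·9 = 6795; vr = 117·57 = 6669. Match? NO.
Both conditions hold? NO.

NO


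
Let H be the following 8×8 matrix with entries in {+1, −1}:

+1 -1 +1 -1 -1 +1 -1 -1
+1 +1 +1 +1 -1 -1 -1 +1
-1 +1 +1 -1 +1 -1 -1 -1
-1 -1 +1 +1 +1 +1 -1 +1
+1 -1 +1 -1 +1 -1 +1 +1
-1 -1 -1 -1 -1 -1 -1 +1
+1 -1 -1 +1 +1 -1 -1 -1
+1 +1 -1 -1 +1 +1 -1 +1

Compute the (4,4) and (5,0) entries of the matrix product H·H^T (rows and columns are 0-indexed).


Row 0 of H: [1, -1, 1, -1, -1, 1, -1, -1].
Row 4 of H: [1, -1, 1, -1, 1, -1, 1, 1].
Row 5 of H: [-1, -1, -1, -1, -1, -1, -1, 1].
(H·H^T)[4][4] = Σ_j H[4][j]·H[4][j] = (1)² + (-1)² + (1)² + (-1)² + (1)² + (-1)² + (1)² + (1)² = 1 + 1 + 1 + 1 + 1 + 1 + 1 + 1 = 8.
(H·H^T)[5][0] = Σ_j H[5][j]·H[0][j] = (-1)·(1) + (-1)·(-1) + (-1)·(1) + (-1)·(-1) + (-1)·(-1) + (-1)·(1) + (-1)·(-1) + (1)·(-1) = -1 + 1 + -1 + 1 + 1 + -1 + 1 + -1 = 0.
So rows 5 and 0 are orthogonal; the diagonal entry equals n = 8.

(4,4) entry = 8; (5,0) entry = 0.


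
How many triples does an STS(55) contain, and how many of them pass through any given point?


An STS(v) is a 2-(v, 3, 1) BIBD: block size k = 3, λ = 1.
Replication: r(k − 1) = λ(v − 1) ⇒ r·2 = 55 − 1 = 54 ⇒ r = 27.
Block count: bk = vr ⇒ b·3 = 55·27 = 1485 ⇒ b = 495.

r = 27, b = 495.


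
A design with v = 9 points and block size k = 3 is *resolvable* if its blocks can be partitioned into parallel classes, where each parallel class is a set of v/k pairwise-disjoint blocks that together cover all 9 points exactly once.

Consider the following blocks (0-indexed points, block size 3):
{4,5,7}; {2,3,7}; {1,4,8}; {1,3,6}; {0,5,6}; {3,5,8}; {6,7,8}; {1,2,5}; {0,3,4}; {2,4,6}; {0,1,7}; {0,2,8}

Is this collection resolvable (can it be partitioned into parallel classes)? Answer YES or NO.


v = 9, block size k = 3, number of blocks = 12.
For resolvability, blocks must partition into parallel classes of size v/k = 3.
Total blocks must therefore be a multiple of 3: 12 = 3·4 + 0 ⇒ divisible ✓.
Greedy packing gives 4 candidate class(es). Each should be a full parallel class (size 3, covers all 9 points).
  Class 1 (3 blocks): {4,5,7}; {1,3,6}; {0,2,8}. Points covered: [0, 1, 2, 3, 4, 5, 6, 7, 8].
  Class 2 (3 blocks): {2,3,7}; {1,4,8}; {0,5,6}. Points covered: [0, 1, 2, 3, 4, 5, 6, 7, 8].
  Class 3 (3 blocks): {3,5,8}; {2,4,6}; {0,1,7}. Points covered: [0, 1, 2, 3, 4, 5, 6, 7, 8].
  Class 4 (3 blocks): {6,7,8}; {1,2,5}; {0,3,4}. Points covered: [0, 1, 2, 3, 4, 5, 6, 7, 8].
All classes full (size 3)? YES. All classes cover every point? YES.
Resolvable? YES.

YES


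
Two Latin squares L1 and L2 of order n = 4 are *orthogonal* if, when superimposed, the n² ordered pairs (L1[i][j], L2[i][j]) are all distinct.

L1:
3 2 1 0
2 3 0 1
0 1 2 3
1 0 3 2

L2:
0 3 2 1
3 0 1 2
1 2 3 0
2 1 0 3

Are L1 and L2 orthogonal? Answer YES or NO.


Form the n² = 16 superimposed pairs (L1[i][j], L2[i][j]), row by row (rows and columns indexed from 0):
row 0: (3,0) (2,3) (1,2) (0,1)
row 1: (2,3) (3,0) (0,1) (1,2)
row 2: (0,1) (1,2) (2,3) (3,0)
row 3: (1,2) (0,1) (3,0) (2,3)
Orthogonality requires all 16 pairs distinct.
But the pair (2,3) repeats: cell (0,1) has L1 = 2, L2 = 3, and cell (1,0) has L1 = 2, L2 = 3.
A repeated pair means some other pair never occurs (only 4 distinct pairs out of 16), so the squares are not orthogonal.
Conclusion: NO.

NO


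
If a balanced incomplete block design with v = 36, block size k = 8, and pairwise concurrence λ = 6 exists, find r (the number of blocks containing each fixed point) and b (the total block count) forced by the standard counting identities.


Any 2-(v, k, λ) BIBD satisfies two necessary conditions:
  (i)  Each point sits in r blocks, and counting incidences through any fixed point gives r(k − 1) = λ(v − 1), so r = λ(v − 1)/(k − 1).
  (ii) Total incidences bk = vr, so b = vr/k.
Step 1: r = λ(v − 1)/(k − 1) = 6·(36 − 1)/(8 − 1) = 6·35/7 = 210/7 = 30.
Step 2: b = vr/k = 36·30/8 = 1080/8 = 135.
Check integrality: r = 30 ∈ Z ✓, b = 135 ∈ Z ✓.
(These identities are necessary conditions: they determine r and b for any design with these parameters, but do not by themselves prove that one exists.)

r = 30, b = 135.


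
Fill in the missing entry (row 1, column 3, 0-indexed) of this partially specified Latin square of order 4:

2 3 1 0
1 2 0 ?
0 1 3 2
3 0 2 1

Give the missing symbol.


Row 1 contains symbols [0, 1, 2] — missing [3].
Column 3 contains symbols [0, 1, 2] — missing [3].
The missing symbol must appear in both missing sets; intersection = [3].
Therefore the hidden value is 3.

Missing value = 3.


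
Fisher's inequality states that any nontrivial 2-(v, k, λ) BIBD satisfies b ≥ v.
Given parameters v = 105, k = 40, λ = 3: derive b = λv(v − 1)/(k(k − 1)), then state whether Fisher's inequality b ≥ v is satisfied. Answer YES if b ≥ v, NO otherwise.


r = λ(v − 1)/(k − 1) = 3·104/39 = 8.
b = vr/k = 105·8/40 = 21.
Fisher's inequality: b ≥ v ⇔ 21 ≥ 105? NO.

NO


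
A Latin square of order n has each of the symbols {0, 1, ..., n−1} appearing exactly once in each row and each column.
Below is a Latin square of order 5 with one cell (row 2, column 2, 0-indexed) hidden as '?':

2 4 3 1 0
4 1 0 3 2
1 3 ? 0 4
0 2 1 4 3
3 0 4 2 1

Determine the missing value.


Row 2 contains symbols [0, 1, 3, 4] — missing [2].
Column 2 contains symbols [0, 1, 3, 4] — missing [2].
The missing symbol must appear in both missing sets; intersection = [2].
Therefore the hidden value is 2.

Missing value = 2.


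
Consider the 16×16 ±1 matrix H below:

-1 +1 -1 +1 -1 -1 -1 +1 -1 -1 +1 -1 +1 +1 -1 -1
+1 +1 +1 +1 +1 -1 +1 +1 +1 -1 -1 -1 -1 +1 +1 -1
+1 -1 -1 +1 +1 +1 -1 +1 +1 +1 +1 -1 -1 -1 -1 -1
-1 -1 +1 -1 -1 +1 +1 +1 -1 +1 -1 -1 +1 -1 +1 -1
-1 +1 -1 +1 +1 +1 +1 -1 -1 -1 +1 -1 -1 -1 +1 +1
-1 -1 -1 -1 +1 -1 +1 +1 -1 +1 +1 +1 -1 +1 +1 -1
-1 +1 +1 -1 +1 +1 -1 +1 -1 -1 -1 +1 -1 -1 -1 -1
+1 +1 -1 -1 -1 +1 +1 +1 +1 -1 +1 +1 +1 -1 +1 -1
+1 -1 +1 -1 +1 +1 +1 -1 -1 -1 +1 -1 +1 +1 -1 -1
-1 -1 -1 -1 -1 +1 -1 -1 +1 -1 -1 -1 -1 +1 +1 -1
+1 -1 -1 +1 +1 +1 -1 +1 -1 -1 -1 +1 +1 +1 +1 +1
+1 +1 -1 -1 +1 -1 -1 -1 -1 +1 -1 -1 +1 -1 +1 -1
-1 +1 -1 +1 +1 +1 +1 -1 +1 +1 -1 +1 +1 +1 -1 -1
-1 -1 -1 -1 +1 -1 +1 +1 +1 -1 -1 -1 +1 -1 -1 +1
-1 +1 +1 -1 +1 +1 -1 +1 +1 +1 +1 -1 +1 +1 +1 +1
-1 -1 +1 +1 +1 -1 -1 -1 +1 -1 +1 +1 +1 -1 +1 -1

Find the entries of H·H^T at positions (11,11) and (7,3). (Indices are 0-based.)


Row 3 of H: [-1, -1, 1, -1, -1, 1, 1, 1, -1, 1, -1, -1, 1, -1, 1, -1].
Row 7 of H: [1, 1, -1, -1, -1, 1, 1, 1, 1, -1, 1, 1, 1, -1, 1, -1].
Row 11 of H: [1, 1, -1, -1, 1, -1, -1, -1, -1, 1, -1, -1, 1, -1, 1, -1].
(H·H^T)[11][11] = Σ_j H[11][j]·H[11][j] = (1)² + (1)² + (-1)² + (-1)² + (1)² + (-1)² + (-1)² + (-1)² + (-1)² + (1)² + (-1)² + (-1)² + (1)² + (-1)² + (1)² + (-1)² = 1 + 1 + 1 + 1 + 1 + 1 + 1 + 1 + 1 + 1 + 1 + 1 + 1 + 1 + 1 + 1 = 16.
(H·H^T)[7][3] = Σ_j H[7][j]·H[3][j] = (1)·(-1) + (1)·(-1) + (-1)·(1) + (-1)·(-1) + (-1)·(-1) + (1)·(1) + (1)·(1) + (1)·(1) + (1)·(-1) + (-1)·(1) + (1)·(-1) + (1)·(-1) + (1)·(1) + (-1)·(-1) + (1)·(1) + (-1)·(-1) = -1 + -1 + -1 + 1 + 1 + 1 + 1 + 1 + -1 + -1 + -1 + -1 + 1 + 1 + 1 + 1 = 2.
Rows 7 and 3 are not orthogonal (dot product = 2 ≠ 0), so H is not a Hadamard matrix.

(11,11) entry = 16; (7,3) entry = 2.


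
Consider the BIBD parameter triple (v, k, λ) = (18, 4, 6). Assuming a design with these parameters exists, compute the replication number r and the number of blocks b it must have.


Any 2-(v, k, λ) BIBD satisfies two necessary conditions:
  (i)  Each point sits in r blocks, and counting incidences through any fixed point gives r(k − 1) = λ(v − 1), so r = λ(v − 1)/(k − 1).
  (ii) Total incidences bk = vr, so b = vr/k.
Step 1: r = λ(v − 1)/(k − 1) = 6·(18 − 1)/(4 − 1) = 6·17/3 = 102/3 = 34.
Step 2: b = vr/k = 18·34/4 = 612/4 = 153.
Check integrality: r = 34 ∈ Z ✓, b = 153 ∈ Z ✓.
(These identities are necessary conditions: they determine r and b for any design with these parameters, but do not by themselves prove that one exists.)

r = 34, b = 153.


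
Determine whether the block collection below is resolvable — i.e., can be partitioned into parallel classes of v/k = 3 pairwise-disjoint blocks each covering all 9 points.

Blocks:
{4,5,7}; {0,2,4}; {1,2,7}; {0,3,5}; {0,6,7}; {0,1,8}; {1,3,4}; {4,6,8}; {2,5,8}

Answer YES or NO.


v = 9, block size k = 3, number of blocks = 9.
For resolvability, blocks must partition into parallel classes of size v/k = 3.
Total blocks must therefore be a multiple of 3: 9 = 3·3 + 0 ⇒ divisible ✓.
Consider block {4,5,7}. The only other block(s) in the collection disjoint from it are {0,1,8} — just 1 block(s). Any parallel class containing {4,5,7} would need 2 other blocks each disjoint from it, so no parallel class of size 3 can contain {4,5,7}.
Since every block must belong to some parallel class in a resolution, the collection cannot be partitioned into parallel classes.
Resolvable? NO.

NO


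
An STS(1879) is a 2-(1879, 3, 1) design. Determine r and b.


An STS(v) is a 2-(v, 3, 1) BIBD: block size k = 3, λ = 1.
Replication: r(k − 1) = λ(v − 1) ⇒ r·2 = 1879 − 1 = 1878 ⇒ r = 939.
Block count: bk = vr ⇒ b·3 = 1879·939 = 1764381 ⇒ b = 588127.

r = 939, b = 588127.


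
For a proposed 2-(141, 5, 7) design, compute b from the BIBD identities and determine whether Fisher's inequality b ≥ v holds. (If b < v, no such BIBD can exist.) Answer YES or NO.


r = λ(v − 1)/(k − 1) = 7·140/4 = 245.
b = vr/k = 141·245/5 = 6909.
Fisher's inequality: b ≥ v ⇔ 6909 ≥ 141? YES.

YES


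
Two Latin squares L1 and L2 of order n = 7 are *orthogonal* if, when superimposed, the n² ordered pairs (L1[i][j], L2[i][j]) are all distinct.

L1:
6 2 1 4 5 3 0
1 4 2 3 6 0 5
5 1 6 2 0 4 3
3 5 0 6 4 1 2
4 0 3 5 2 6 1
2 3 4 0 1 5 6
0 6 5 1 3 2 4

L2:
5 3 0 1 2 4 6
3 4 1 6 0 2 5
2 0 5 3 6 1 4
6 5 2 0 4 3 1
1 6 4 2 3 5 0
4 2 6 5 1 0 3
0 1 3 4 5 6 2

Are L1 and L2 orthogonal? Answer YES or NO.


Form the n² = 49 superimposed pairs (L1[i][j], L2[i][j]), row by row (rows and columns indexed from 0):
row 0: (6,5) (2,3) (1,0) (4,1) (5,2) (3,4) (0,6)
row 1: (1,3) (4,4) (2,1) (3,6) (6,0) (0,2) (5,5)
row 2: (5,2) (1,0) (6,5) (2,3) (0,6) (4,1) (3,4)
row 3: (3,6) (5,5) (0,2) (6,0) (4,4) (1,3) (2,1)
row 4: (4,1) (0,6) (3,4) (5,2) (2,3) (6,5) (1,0)
row 5: (2,4) (3,2) (4,6) (0,5) (1,1) (5,0) (6,3)
row 6: (0,0) (6,1) (5,3) (1,4) (3,5) (2,6) (4,2)
Orthogonality requires all 49 pairs distinct.
But the pair (5,2) repeats: cell (0,4) has L1 = 5, L2 = 2, and cell (2,0) has L1 = 5, L2 = 2.
A repeated pair means some other pair never occurs (only 28 distinct pairs out of 49), so the squares are not orthogonal.
Conclusion: NO.

NO


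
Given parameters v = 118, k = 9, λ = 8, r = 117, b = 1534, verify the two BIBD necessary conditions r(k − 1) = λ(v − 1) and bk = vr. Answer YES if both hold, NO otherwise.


Condition (i): r(k − 1) = 117·8 = 936; λ(v − 1) = 8·117 = 936. Match? YES.
Condition (ii): bk = 1534·9 = 13806; vr = 118·117 = 13806. Match? YES.
Both conditions hold? YES.

YES


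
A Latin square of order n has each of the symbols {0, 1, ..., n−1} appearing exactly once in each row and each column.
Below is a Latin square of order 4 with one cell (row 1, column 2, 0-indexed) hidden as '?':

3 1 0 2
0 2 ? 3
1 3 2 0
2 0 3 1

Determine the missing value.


Row 1 contains symbols [0, 2, 3] — missing [1].
Column 2 contains symbols [0, 2, 3] — missing [1].
The missing symbol must appear in both missing sets; intersection = [1].
Therefore the hidden value is 1.

Missing value = 1.


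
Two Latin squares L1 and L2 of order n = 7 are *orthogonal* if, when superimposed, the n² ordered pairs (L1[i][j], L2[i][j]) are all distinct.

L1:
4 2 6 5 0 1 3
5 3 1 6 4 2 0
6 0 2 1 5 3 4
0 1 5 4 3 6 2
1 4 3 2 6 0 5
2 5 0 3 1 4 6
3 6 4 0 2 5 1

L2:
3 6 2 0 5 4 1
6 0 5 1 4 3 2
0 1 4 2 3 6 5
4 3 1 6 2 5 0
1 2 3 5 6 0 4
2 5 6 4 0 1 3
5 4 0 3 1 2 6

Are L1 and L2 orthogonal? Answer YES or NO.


Form the n² = 49 superimposed pairs (L1[i][j], L2[i][j]), row by row (rows and columns indexed from 0):
row 0: (4,3) (2,6) (6,2) (5,0) (0,5) (1,4) (3,1)
row 1: (5,6) (3,0) (1,5) (6,1) (4,4) (2,3) (0,2)
row 2: (6,0) (0,1) (2,4) (1,2) (5,3) (3,6) (4,5)
row 3: (0,4) (1,3) (5,1) (4,6) (3,2) (6,5) (2,0)
row 4: (1,1) (4,2) (3,3) (2,5) (6,6) (0,0) (5,4)
row 5: (2,2) (5,5) (0,6) (3,4) (1,0) (4,1) (6,3)
row 6: (3,5) (6,4) (4,0) (0,3) (2,1) (5,2) (1,6)
Orthogonality requires all 49 pairs distinct.
Check by first coordinate: for each symbol s of L1, list the L2 entries in the n cells where L1 = s; they must all differ.
  L1 = 0: L2 entries (in reading order) 5, 2, 1, 4, 0, 6, 3 — all 7 distinct ✓
  L1 = 1: L2 entries (in reading order) 4, 5, 2, 3, 1, 0, 6 — all 7 distinct ✓
  L1 = 2: L2 entries (in reading order) 6, 3, 4, 0, 5, 2, 1 — all 7 distinct ✓
  L1 = 3: L2 entries (in reading order) 1, 0, 6, 2, 3, 4, 5 — all 7 distinct ✓
  L1 = 4: L2 entries (in reading order) 3, 4, 5, 6, 2, 1, 0 — all 7 distinct ✓
  L1 = 5: L2 entries (in reading order) 0, 6, 3, 1, 4, 5, 2 — all 7 distinct ✓
  L1 = 6: L2 entries (in reading order) 2, 1, 0, 5, 6, 3, 4 — all 7 distinct ✓
Every symbol of L1 meets every symbol of L2 exactly once, so all 49 pairs are distinct (49 of 49).
Conclusion: YES.

YES


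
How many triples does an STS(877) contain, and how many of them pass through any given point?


An STS(v) is a 2-(v, 3, 1) BIBD: block size k = 3, λ = 1.
Replication: r(k − 1) = λ(v − 1) ⇒ r·2 = 877 − 1 = 876 ⇒ r = 438.
Block count: b = v(v − 1)/6 = 877·876/6 = 768252/6 = 128042.
(Check via bk = vr: 128042·3 = 384126 = 877·438 = 384126 ✓.)

r = 438, b = 128042.


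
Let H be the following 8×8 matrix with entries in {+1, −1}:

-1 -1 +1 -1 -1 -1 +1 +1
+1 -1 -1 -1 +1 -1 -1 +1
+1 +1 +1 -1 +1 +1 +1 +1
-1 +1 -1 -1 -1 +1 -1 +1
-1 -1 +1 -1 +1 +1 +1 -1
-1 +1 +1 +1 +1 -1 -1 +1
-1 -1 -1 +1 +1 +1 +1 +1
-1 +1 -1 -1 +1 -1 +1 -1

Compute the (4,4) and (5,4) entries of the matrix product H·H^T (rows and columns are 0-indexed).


Row 4 of H: [-1, -1, 1, -1, 1, 1, 1, -1].
Row 5 of H: [-1, 1, 1, 1, 1, -1, -1, 1].
(H·H^T)[4][4] = Σ_j H[4][j]·H[4][j] = (-1)² + (-1)² + (1)² + (-1)² + (1)² + (1)² + (1)² + (-1)² = 1 + 1 + 1 + 1 + 1 + 1 + 1 + 1 = 8.
(H·H^T)[5][4] = Σ_j H[5][j]·H[4][j] = (-1)·(-1) + (1)·(-1) + (1)·(1) + (1)·(-1) + (1)·(1) + (-1)·(1) + (-1)·(1) + (1)·(-1) = 1 + -1 + 1 + -1 + 1 + -1 + -1 + -1 = -2.
Rows 5 and 4 are not orthogonal (dot product = -2 ≠ 0), so H is not a Hadamard matrix.

(4,4) entry = 8; (5,4) entry = -2.


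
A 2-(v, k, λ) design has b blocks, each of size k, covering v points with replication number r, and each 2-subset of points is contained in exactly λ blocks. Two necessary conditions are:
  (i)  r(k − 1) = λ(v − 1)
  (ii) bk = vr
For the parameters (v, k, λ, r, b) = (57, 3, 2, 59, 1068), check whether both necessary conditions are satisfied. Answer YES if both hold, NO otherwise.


Condition (i): r(k − 1) = 59·2 = 118; λ(v − 1) = 2·56 = 112. Match? NO.
Condition (ii): bk = 1068·3 = 3204; vr = 57·59 = 3363. Match? NO.
Both conditions hold? NO.

NO


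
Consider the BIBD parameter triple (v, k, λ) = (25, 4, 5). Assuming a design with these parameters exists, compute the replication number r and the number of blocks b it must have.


Any 2-(v, k, λ) BIBD satisfies two necessary conditions:
  (i)  Each point sits in r blocks, and counting incidences through any fixed point gives r(k − 1) = λ(v − 1), so r = λ(v − 1)/(k − 1).
  (ii) Total incidences bk = vr, so b = vr/k.
Step 1: r = λ(v − 1)/(k − 1) = 5·(25 − 1)/(4 − 1) = 5·24/3 = 120/3 = 40.
Step 2: b = vr/k = 25·40/4 = 1000/4 = 250.
Check integrality: r = 40 ∈ Z ✓, b = 250 ∈ Z ✓.
(These identities are necessary conditions: they determine r and b for any design with these parameters, but do not by themselves prove that one exists.)

r = 40, b = 250.


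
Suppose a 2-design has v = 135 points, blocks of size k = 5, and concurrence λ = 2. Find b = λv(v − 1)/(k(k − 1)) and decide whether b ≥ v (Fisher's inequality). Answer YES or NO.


r = λ(v − 1)/(k − 1) = 2·134/4 = 67.
b = vr/k = 135·67/5 = 1809.
Fisher's inequality: b ≥ v ⇔ 1809 ≥ 135? YES.

YES


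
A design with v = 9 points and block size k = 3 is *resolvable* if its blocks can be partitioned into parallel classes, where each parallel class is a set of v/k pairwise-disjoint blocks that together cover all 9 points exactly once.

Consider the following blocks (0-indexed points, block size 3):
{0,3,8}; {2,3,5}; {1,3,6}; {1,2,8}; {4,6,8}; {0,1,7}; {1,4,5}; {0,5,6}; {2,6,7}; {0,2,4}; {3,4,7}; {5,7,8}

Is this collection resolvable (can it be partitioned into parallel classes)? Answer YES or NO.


v = 9, block size k = 3, number of blocks = 12.
For resolvability, blocks must partition into parallel classes of size v/k = 3.
Total blocks must therefore be a multiple of 3: 12 = 3·4 + 0 ⇒ divisible ✓.
Greedy packing gives 4 candidate class(es). Each should be a full parallel class (size 3, covers all 9 points).
  Class 1 (3 blocks): {0,3,8}; {1,4,5}; {2,6,7}. Points covered: [0, 1, 2, 3, 4, 5, 6, 7, 8].
  Class 2 (3 blocks): {2,3,5}; {4,6,8}; {0,1,7}. Points covered: [0, 1, 2, 3, 4, 5, 6, 7, 8].
  Class 3 (3 blocks): {1,3,6}; {0,2,4}; {5,7,8}. Points covered: [0, 1, 2, 3, 4, 5, 6, 7, 8].
  Class 4 (3 blocks): {1,2,8}; {0,5,6}; {3,4,7}. Points covered: [0, 1, 2, 3, 4, 5, 6, 7, 8].
All classes full (size 3)? YES. All classes cover every point? YES.
Resolvable? YES.

YES


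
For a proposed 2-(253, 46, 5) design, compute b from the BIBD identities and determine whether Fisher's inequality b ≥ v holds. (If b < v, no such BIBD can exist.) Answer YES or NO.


b = λv(v − 1)/(k(k − 1)) = 5·253·252/(46·45) = 318780/2070 = 154.
Compare with v = 253: b < v, so Fisher's inequality fails.

NO


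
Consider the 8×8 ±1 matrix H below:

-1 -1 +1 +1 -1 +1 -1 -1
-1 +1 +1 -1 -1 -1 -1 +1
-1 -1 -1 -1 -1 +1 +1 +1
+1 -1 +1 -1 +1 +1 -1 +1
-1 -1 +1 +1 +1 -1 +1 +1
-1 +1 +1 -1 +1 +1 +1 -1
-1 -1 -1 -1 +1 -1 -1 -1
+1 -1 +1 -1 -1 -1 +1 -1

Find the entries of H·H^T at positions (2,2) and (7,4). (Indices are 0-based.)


Row 2 of H: [-1, -1, -1, -1, -1, 1, 1, 1].
Row 4 of H: [-1, -1, 1, 1, 1, -1, 1, 1].
Row 7 of H: [1, -1, 1, -1, -1, -1, 1, -1].
(H·H^T)[2][2] = Σ_j H[2][j]·H[2][j] = (-1)² + (-1)² + (-1)² + (-1)² + (-1)² + (1)² + (1)² + (1)² = 1 + 1 + 1 + 1 + 1 + 1 + 1 + 1 = 8.
(H·H^T)[7][4] = Σ_j H[7][j]·H[4][j] = (1)·(-1) + (-1)·(-1) + (1)·(1) + (-1)·(1) + (-1)·(1) + (-1)·(-1) + (1)·(1) + (-1)·(1) = -1 + 1 + 1 + -1 + -1 + 1 + 1 + -1 = 0.
So rows 7 and 4 are orthogonal; the diagonal entry equals n = 8.

(2,2) entry = 8; (7,4) entry = 0.


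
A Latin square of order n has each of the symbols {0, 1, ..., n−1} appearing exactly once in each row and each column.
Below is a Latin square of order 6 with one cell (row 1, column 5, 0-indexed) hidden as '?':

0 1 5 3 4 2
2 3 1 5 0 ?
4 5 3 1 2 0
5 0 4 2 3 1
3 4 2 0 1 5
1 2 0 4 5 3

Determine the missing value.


Row 1 contains symbols [0, 1, 2, 3, 5] — missing [4].
Column 5 contains symbols [0, 1, 2, 3, 5] — missing [4].
The missing symbol must appear in both missing sets; intersection = [4].
Therefore the hidden value is 4.

Missing value = 4.


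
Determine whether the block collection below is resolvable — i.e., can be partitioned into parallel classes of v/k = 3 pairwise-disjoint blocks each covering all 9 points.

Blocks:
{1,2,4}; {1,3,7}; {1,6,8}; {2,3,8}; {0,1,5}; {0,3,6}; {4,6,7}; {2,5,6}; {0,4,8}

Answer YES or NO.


v = 9, block size k = 3, number of blocks = 9.
For resolvability, blocks must partition into parallel classes of size v/k = 3.
Total blocks must therefore be a multiple of 3: 9 = 3·3 + 0 ⇒ divisible ✓.
Consider block {1,2,4}. The only other block(s) in the collection disjoint from it are {0,3,6} — just 1 block(s). Any parallel class containing {1,2,4} would need 2 other blocks each disjoint from it, so no parallel class of size 3 can contain {1,2,4}.
Since every block must belong to some parallel class in a resolution, the collection cannot be partitioned into parallel classes.
Resolvable? NO.

NO


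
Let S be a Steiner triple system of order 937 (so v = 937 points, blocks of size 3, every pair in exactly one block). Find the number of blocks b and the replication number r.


An STS(v) is a 2-(v, 3, 1) BIBD: block size k = 3, λ = 1.
Replication: r(k − 1) = λ(v − 1) ⇒ r·2 = 937 − 1 = 936 ⇒ r = 468.
Block count: bk = vr ⇒ b·3 = 937·468 = 438516 ⇒ b = 146172.

r = 468, b = 146172.


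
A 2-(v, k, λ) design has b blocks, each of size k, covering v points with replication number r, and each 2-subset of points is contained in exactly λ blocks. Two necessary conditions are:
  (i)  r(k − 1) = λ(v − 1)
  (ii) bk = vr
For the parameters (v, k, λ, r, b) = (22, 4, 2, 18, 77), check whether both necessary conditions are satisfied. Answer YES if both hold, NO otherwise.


Condition (i): r(k − 1) = 18·3 = 54; λ(v − 1) = 2·21 = 42. Match? NO.
Condition (ii): bk = 77·4 = 308; vr = 22·18 = 396. Match? NO.
Both conditions hold? NO.

NO


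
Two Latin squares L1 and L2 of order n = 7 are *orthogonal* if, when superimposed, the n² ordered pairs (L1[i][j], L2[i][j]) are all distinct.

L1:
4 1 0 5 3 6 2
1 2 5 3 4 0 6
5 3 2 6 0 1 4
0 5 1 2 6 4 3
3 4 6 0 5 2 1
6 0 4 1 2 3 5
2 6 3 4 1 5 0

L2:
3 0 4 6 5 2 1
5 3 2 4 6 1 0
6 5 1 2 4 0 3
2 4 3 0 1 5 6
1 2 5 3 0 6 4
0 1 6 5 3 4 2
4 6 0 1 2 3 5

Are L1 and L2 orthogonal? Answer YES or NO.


Form the n² = 49 superimposed pairs (L1[i][j], L2[i][j]), row by row (rows and columns indexed from 0):
row 0: (4,3) (1,0) (0,4) (5,6) (3,5) (6,2) (2,1)
row 1: (1,5) (2,3) (5,2) (3,4) (4,6) (0,1) (6,0)
row 2: (5,6) (3,5) (2,1) (6,2) (0,4) (1,0) (4,3)
row 3: (0,2) (5,4) (1,3) (2,0) (6,1) (4,5) (3,6)
row 4: (3,1) (4,2) (6,5) (0,3) (5,0) (2,6) (1,4)
row 5: (6,0) (0,1) (4,6) (1,5) (2,3) (3,4) (5,2)
row 6: (2,4) (6,6) (3,0) (4,1) (1,2) (5,3) (0,5)
Orthogonality requires all 49 pairs distinct.
But the pair (5,6) repeats: cell (0,3) has L1 = 5, L2 = 6, and cell (2,0) has L1 = 5, L2 = 6.
A repeated pair means some other pair never occurs (only 35 distinct pairs out of 49), so the squares are not orthogonal.
Conclusion: NO.

NO


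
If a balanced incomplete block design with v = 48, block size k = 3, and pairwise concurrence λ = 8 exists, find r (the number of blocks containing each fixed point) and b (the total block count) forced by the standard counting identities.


Any 2-(v, k, λ) BIBD satisfies two necessary conditions:
  (i)  Each point sits in r blocks, and counting incidences through any fixed point gives r(k − 1) = λ(v − 1), so r = λ(v − 1)/(k − 1).
  (ii) Total incidences bk = vr, so b = vr/k.
Step 1: r = λ(v − 1)/(k − 1) = 8·(48 − 1)/(3 − 1) = 8·47/2 = 376/2 = 188.
Step 2: b = vr/k = 48·188/3 = 9024/3 = 3008.
Check integrality: r = 188 ∈ Z ✓, b = 3008 ∈ Z ✓.
(These identities are necessary conditions: they determine r and b for any design with these parameters, but do not by themselves prove that one exists.)

r = 188, b = 3008.


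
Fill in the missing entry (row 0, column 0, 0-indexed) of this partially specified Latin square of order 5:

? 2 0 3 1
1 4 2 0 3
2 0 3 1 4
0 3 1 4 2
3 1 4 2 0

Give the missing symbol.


Row 0 contains symbols [0, 1, 2, 3] — missing [4].
Column 0 contains symbols [0, 1, 2, 3] — missing [4].
The missing symbol must appear in both missing sets; intersection = [4].
Therefore the hidden value is 4.

Missing value = 4.


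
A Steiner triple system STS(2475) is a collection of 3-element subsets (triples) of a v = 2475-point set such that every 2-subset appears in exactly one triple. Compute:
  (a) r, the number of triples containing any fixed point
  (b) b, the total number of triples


An STS(v) is a 2-(v, 3, 1) BIBD: block size k = 3, λ = 1.
Replication: r(k − 1) = λ(v − 1) ⇒ r·2 = 2475 − 1 = 2474 ⇒ r = 1237.
Block count: bk = vr ⇒ b·3 = 2475·1237 = 3061575 ⇒ b = 1020525.

r = 1237, b = 1020525.


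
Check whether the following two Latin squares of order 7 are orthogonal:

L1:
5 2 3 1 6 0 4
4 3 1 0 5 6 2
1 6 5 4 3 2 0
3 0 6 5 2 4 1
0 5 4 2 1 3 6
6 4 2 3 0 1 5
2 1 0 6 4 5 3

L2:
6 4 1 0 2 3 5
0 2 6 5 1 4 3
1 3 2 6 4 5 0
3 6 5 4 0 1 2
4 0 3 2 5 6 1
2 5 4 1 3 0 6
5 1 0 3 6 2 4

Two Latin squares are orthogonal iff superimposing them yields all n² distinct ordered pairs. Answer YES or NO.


Form the n² = 49 superimposed pairs (L1[i][j], L2[i][j]), row by row (rows and columns indexed from 0):
row 0: (5,6) (2,4) (3,1) (1,0) (6,2) (0,3) (4,5)
row 1: (4,0) (3,2) (1,6) (0,5) (5,1) (6,4) (2,3)
row 2: (1,1) (6,3) (5,2) (4,6) (3,4) (2,5) (0,0)
row 3: (3,3) (0,6) (6,5) (5,4) (2,0) (4,1) (1,2)
row 4: (0,4) (5,0) (4,3) (2,2) (1,5) (3,6) (6,1)
row 5: (6,2) (4,5) (2,4) (3,1) (0,3) (1,0) (5,6)
row 6: (2,5) (1,1) (0,0) (6,3) (4,6) (5,2) (3,4)
Orthogonality requires all 49 pairs distinct.
But the pair (6,2) repeats: cell (0,4) has L1 = 6, L2 = 2, and cell (5,0) has L1 = 6, L2 = 2.
A repeated pair means some other pair never occurs (only 35 distinct pairs out of 49), so the squares are not orthogonal.
Conclusion: NO.

NO


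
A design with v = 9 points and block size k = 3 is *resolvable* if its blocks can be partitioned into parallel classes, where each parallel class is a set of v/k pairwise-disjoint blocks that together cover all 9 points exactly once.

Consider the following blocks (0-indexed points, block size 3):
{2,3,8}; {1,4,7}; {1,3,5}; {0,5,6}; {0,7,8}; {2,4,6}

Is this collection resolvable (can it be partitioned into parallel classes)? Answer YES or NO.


v = 9, block size k = 3, number of blocks = 6.
For resolvability, blocks must partition into parallel classes of size v/k = 3.
Total blocks must therefore be a multiple of 3: 6 = 3·2 + 0 ⇒ divisible ✓.
Greedy packing gives 2 candidate class(es). Each should be a full parallel class (size 3, covers all 9 points).
  Class 1 (3 blocks): {2,3,8}; {1,4,7}; {0,5,6}. Points covered: [0, 1, 2, 3, 4, 5, 6, 7, 8].
  Class 2 (3 blocks): {1,3,5}; {0,7,8}; {2,4,6}. Points covered: [0, 1, 2, 3, 4, 5, 6, 7, 8].
All classes full (size 3)? YES. All classes cover every point? YES.
Resolvable? YES.

YES


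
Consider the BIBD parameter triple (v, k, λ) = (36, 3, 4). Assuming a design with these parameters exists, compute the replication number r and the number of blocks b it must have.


Any 2-(v, k, λ) BIBD satisfies two necessary conditions:
  (i)  Each point sits in r blocks, and counting incidences through any fixed point gives r(k − 1) = λ(v − 1), so r = λ(v − 1)/(k − 1).
  (ii) Total incidences bk = vr, so b = vr/k.
Step 1: r = λ(v − 1)/(k − 1) = 4·(36 − 1)/(3 − 1) = 4·35/2 = 140/2 = 70.
Step 2: b = vr/k = 36·70/3 = 2520/3 = 840.
Check integrality: r = 70 ∈ Z ✓, b = 840 ∈ Z ✓.
(These identities are necessary conditions: they determine r and b for any design with these parameters, but do not by themselves prove that one exists.)

r = 70, b = 840.


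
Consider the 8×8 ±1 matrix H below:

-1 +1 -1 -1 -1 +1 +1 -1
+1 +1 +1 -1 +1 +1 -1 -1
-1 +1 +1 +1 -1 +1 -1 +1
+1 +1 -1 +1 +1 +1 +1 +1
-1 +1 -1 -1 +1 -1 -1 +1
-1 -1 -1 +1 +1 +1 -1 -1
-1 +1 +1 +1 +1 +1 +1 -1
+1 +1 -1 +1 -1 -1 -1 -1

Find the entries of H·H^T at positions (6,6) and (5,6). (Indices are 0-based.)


Row 5 of H: [-1, -1, -1, 1, 1, 1, -1, -1].
Row 6 of H: [-1, 1, 1, 1, 1, 1, 1, -1].
(H·H^T)[6][6] = Σ_j H[6][j]·H[6][j] = (-1)² + (1)² + (1)² + (1)² + (1)² + (1)² + (1)² + (-1)² = 1 + 1 + 1 + 1 + 1 + 1 + 1 + 1 = 8.
(H·H^T)[5][6] = Σ_j H[5][j]·H[6][j] = (-1)·(-1) + (-1)·(1) + (-1)·(1) + (1)·(1) + (1)·(1) + (1)·(1) + (-1)·(1) + (-1)·(-1) = 1 + -1 + -1 + 1 + 1 + 1 + -1 + 1 = 2.
Rows 5 and 6 are not orthogonal (dot product = 2 ≠ 0), so H is not a Hadamard matrix.

(6,6) entry = 8; (5,6) entry = 2.


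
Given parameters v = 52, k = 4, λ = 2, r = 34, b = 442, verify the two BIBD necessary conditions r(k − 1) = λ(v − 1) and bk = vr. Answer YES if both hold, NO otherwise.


Condition (i): r(k − 1) = 34·3 = 102; λ(v − 1) = 2·51 = 102. Match? YES.
Condition (ii): bk = 442·4 = 1768; vr = 52·34 = 1768. Match? YES.
Both conditions hold? YES.

YES


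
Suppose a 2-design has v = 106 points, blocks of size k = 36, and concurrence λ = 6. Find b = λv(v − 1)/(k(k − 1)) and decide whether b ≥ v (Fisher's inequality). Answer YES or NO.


r = λ(v − 1)/(k − 1) = 6·105/35 = 18.
b = vr/k = 106·18/36 = 53.
Fisher's inequality: b ≥ v ⇔ 53 ≥ 106? NO.

NO


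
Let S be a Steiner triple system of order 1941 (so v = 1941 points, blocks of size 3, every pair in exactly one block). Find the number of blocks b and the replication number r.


An STS(v) is a 2-(v, 3, 1) BIBD: block size k = 3, λ = 1.
Replication: r(k − 1) = λ(v − 1) ⇒ r·2 = 1941 − 1 = 1940 ⇒ r = 970.
Block count: bk = vr ⇒ b·3 = 1941·970 = 1882770 ⇒ b = 627590.

r = 970, b = 627590.


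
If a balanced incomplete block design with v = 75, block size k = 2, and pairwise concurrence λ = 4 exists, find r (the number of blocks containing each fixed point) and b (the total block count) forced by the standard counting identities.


Any 2-(v, k, λ) BIBD satisfies two necessary conditions:
  (i)  Each point sits in r blocks, and counting incidences through any fixed point gives r(k − 1) = λ(v − 1), so r = λ(v − 1)/(k − 1).
  (ii) Total incidences bk = vr, so b = vr/k.
Step 1: r = λ(v − 1)/(k − 1) = 4·(75 − 1)/(2 − 1) = 4·74/1 = 296/1 = 296.
Step 2: b = vr/k = 75·296/2 = 22200/2 = 11100.
Check integrality: r = 296 ∈ Z ✓, b = 11100 ∈ Z ✓.
(These identities are necessary conditions: they determine r and b for any design with these parameters, but do not by themselves prove that one exists.)

r = 296, b = 11100.


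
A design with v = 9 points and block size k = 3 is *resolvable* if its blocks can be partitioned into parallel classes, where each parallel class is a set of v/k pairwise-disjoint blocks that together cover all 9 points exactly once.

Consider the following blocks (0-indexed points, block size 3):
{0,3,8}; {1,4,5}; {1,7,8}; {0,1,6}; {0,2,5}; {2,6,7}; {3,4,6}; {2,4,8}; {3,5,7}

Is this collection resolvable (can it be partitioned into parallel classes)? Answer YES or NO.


v = 9, block size k = 3, number of blocks = 9.
For resolvability, blocks must partition into parallel classes of size v/k = 3.
Total blocks must therefore be a multiple of 3: 9 = 3·3 + 0 ⇒ divisible ✓.
Greedy packing gives 3 candidate class(es). Each should be a full parallel class (size 3, covers all 9 points).
  Class 1 (3 blocks): {0,3,8}; {1,4,5}; {2,6,7}. Points covered: [0, 1, 2, 3, 4, 5, 6, 7, 8].
  Class 2 (3 blocks): {1,7,8}; {0,2,5}; {3,4,6}. Points covered: [0, 1, 2, 3, 4, 5, 6, 7, 8].
  Class 3 (3 blocks): {0,1,6}; {2,4,8}; {3,5,7}. Points covered: [0, 1, 2, 3, 4, 5, 6, 7, 8].
All classes full (size 3)? YES. All classes cover every point? YES.
Resolvable? YES.

YES


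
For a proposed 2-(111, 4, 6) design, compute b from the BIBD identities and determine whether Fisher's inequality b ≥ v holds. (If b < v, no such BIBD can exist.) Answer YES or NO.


b = λv(v − 1)/(k(k − 1)) = 6·111·110/(4·3) = 73260/12 = 6105.
Compare with v = 111: b ≥ v, so Fisher's inequality holds.

YES


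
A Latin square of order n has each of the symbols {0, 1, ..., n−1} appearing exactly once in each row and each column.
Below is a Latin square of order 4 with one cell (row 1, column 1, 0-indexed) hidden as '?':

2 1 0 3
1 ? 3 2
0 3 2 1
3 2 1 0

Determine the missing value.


Row 1 contains symbols [1, 2, 3] — missing [0].
Column 1 contains symbols [1, 2, 3] — missing [0].
The missing symbol must appear in both missing sets; intersection = [0].
Therefore the hidden value is 0.

Missing value = 0.


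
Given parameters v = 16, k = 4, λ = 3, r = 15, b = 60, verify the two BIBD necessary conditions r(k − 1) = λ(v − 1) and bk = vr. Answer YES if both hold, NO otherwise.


Condition (i): r(k − 1) = 15·3 = 45; λ(v − 1) = 3·15 = 45. Match? YES.
Condition (ii): bk = 60·4 = 240; vr = 16·15 = 240. Match? YES.
Both conditions hold? YES.

YES


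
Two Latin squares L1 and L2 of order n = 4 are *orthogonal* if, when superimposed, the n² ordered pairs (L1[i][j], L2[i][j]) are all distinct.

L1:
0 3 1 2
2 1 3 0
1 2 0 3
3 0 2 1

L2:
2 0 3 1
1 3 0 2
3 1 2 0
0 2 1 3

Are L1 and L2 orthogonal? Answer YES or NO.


Form the n² = 16 superimposed pairs (L1[i][j], L2[i][j]), row by row (rows and columns indexed from 0):
row 0: (0,2) (3,0) (1,3) (2,1)
row 1: (2,1) (1,3) (3,0) (0,2)
row 2: (1,3) (2,1) (0,2) (3,0)
row 3: (3,0) (0,2) (2,1) (1,3)
Orthogonality requires all 16 pairs distinct.
But the pair (2,1) repeats: cell (0,3) has L1 = 2, L2 = 1, and cell (1,0) has L1 = 2, L2 = 1.
A repeated pair means some other pair never occurs (only 4 distinct pairs out of 16), so the squares are not orthogonal.
Conclusion: NO.

NO


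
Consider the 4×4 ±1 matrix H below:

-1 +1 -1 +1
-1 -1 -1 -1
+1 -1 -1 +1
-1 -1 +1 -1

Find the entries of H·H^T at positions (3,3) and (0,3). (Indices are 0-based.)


Row 0 of H: [-1, 1, -1, 1].
Row 3 of H: [-1, -1, 1, -1].
(H·H^T)[3][3] = Σ_j H[3][j]·H[3][j] = (-1)² + (-1)² + (1)² + (-1)² = 1 + 1 + 1 + 1 = 4.
(H·H^T)[0][3] = Σ_j H[0][j]·H[3][j] = (-1)·(-1) + (1)·(-1) + (-1)·(1) + (1)·(-1) = 1 + -1 + -1 + -1 = -2.
Rows 0 and 3 are not orthogonal (dot product = -2 ≠ 0), so H is not a Hadamard matrix.

(3,3) entry = 4; (0,3) entry = -2.


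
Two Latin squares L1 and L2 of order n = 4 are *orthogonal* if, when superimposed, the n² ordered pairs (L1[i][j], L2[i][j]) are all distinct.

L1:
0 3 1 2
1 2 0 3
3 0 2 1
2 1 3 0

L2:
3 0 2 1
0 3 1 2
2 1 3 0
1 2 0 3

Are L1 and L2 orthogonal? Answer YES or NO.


Form the n² = 16 superimposed pairs (L1[i][j], L2[i][j]), row by row (rows and columns indexed from 0):
row 0: (0,3) (3,0) (1,2) (2,1)
row 1: (1,0) (2,3) (0,1) (3,2)
row 2: (3,2) (0,1) (2,3) (1,0)
row 3: (2,1) (1,2) (3,0) (0,3)
Orthogonality requires all 16 pairs distinct.
But the pair (3,2) repeats: cell (1,3) has L1 = 3, L2 = 2, and cell (2,0) has L1 = 3, L2 = 2.
A repeated pair means some other pair never occurs (only 8 distinct pairs out of 16), so the squares are not orthogonal.
Conclusion: NO.

NO


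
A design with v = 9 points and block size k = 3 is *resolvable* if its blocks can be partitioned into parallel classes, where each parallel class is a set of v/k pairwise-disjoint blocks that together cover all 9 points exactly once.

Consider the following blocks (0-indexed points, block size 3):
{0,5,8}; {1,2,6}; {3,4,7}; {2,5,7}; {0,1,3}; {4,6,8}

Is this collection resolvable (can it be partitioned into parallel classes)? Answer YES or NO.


v = 9, block size k = 3, number of blocks = 6.
For resolvability, blocks must partition into parallel classes of size v/k = 3.
Total blocks must therefore be a multiple of 3: 6 = 3·2 + 0 ⇒ divisible ✓.
Greedy packing gives 2 candidate class(es). Each should be a full parallel class (size 3, covers all 9 points).
  Class 1 (3 blocks): {0,5,8}; {1,2,6}; {3,4,7}. Points covered: [0, 1, 2, 3, 4, 5, 6, 7, 8].
  Class 2 (3 blocks): {2,5,7}; {0,1,3}; {4,6,8}. Points covered: [0, 1, 2, 3, 4, 5, 6, 7, 8].
All classes full (size 3)? YES. All classes cover every point? YES.
Resolvable? YES.

YES
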